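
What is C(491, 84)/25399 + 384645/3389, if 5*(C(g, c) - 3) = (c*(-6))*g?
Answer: 48009387114/430386055 ≈ 111.55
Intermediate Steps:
C(g, c) = 3 - 6*c*g/5 (C(g, c) = 3 + ((c*(-6))*g)/5 = 3 + ((-6*c)*g)/5 = 3 + (-6*c*g)/5 = 3 - 6*c*g/5)
C(491, 84)/25399 + 384645/3389 = (3 - 6/5*84*491)/25399 + 384645/3389 = (3 - 247464/5)*(1/25399) + 384645*(1/3389) = -247449/5*1/25399 + 384645/3389 = -247449/126995 + 384645/3389 = 48009387114/430386055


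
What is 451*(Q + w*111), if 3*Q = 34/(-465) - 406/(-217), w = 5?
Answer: 349552511/1395 ≈ 2.5058e+5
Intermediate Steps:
Q = 836/1395 (Q = (34/(-465) - 406/(-217))/3 = (34*(-1/465) - 406*(-1/217))/3 = (-34/465 + 58/31)/3 = (1/3)*(836/465) = 836/1395 ≈ 0.59928)
451*(Q + w*111) = 451*(836/1395 + 5*111) = 451*(836/1395 + 555) = 451*(775061/1395) = 349552511/1395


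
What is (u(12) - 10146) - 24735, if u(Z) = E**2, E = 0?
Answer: -34881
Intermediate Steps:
u(Z) = 0 (u(Z) = 0**2 = 0)
(u(12) - 10146) - 24735 = (0 - 10146) - 24735 = -10146 - 24735 = -34881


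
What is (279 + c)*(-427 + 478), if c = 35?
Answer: 16014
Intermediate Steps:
(279 + c)*(-427 + 478) = (279 + 35)*(-427 + 478) = 314*51 = 16014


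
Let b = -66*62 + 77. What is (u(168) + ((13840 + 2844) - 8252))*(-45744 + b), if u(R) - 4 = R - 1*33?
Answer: -426484389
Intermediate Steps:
b = -4015 (b = -4092 + 77 = -4015)
u(R) = -29 + R (u(R) = 4 + (R - 1*33) = 4 + (R - 33) = 4 + (-33 + R) = -29 + R)
(u(168) + ((13840 + 2844) - 8252))*(-45744 + b) = ((-29 + 168) + ((13840 + 2844) - 8252))*(-45744 - 4015) = (139 + (16684 - 8252))*(-49759) = (139 + 8432)*(-49759) = 8571*(-49759) = -426484389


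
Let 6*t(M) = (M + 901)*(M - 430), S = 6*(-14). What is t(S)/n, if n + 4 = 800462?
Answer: -209969/2401374 ≈ -0.087437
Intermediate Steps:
n = 800458 (n = -4 + 800462 = 800458)
S = -84
t(M) = (-430 + M)*(901 + M)/6 (t(M) = ((M + 901)*(M - 430))/6 = ((901 + M)*(-430 + M))/6 = ((-430 + M)*(901 + M))/6 = (-430 + M)*(901 + M)/6)
t(S)/n = (-193715/3 + (⅙)*(-84)² + (157/2)*(-84))/800458 = (-193715/3 + (⅙)*7056 - 6594)*(1/800458) = (-193715/3 + 1176 - 6594)*(1/800458) = -209969/3*1/800458 = -209969/2401374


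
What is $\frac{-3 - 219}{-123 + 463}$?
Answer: $- \frac{111}{170} \approx -0.65294$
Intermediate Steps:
$\frac{-3 - 219}{-123 + 463} = \frac{-3 - 219}{340} = \left(-222\right) \frac{1}{340} = - \frac{111}{170}$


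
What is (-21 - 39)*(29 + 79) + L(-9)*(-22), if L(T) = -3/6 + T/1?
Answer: -6271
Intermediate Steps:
L(T) = -1/2 + T (L(T) = -3*1/6 + T*1 = -1/2 + T)
(-21 - 39)*(29 + 79) + L(-9)*(-22) = (-21 - 39)*(29 + 79) + (-1/2 - 9)*(-22) = -60*108 - 19/2*(-22) = -6480 + 209 = -6271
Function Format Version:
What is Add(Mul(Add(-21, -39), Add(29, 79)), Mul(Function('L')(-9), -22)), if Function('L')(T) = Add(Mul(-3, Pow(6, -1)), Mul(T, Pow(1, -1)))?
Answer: -6271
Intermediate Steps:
Function('L')(T) = Add(Rational(-1, 2), T) (Function('L')(T) = Add(Mul(-3, Rational(1, 6)), Mul(T, 1)) = Add(Rational(-1, 2), T))
Add(Mul(Add(-21, -39), Add(29, 79)), Mul(Function('L')(-9), -22)) = Add(Mul(Add(-21, -39), Add(29, 79)), Mul(Add(Rational(-1, 2), -9), -22)) = Add(Mul(-60, 108), Mul(Rational(-19, 2), -22)) = Add(-6480, 209) = -6271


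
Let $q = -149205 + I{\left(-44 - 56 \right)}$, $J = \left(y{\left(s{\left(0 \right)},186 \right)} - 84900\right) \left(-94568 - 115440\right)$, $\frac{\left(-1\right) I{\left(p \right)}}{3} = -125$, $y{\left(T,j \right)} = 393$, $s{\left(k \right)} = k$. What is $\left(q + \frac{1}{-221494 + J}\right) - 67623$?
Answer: $- \frac{3841375062218585}{17746924562} \approx -2.1645 \cdot 10^{5}$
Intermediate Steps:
$I{\left(p \right)} = 375$ ($I{\left(p \right)} = \left(-3\right) \left(-125\right) = 375$)
$J = 17747146056$ ($J = \left(393 - 84900\right) \left(-94568 - 115440\right) = \left(-84507\right) \left(-210008\right) = 17747146056$)
$q = -148830$ ($q = -149205 + 375 = -148830$)
$\left(q + \frac{1}{-221494 + J}\right) - 67623 = \left(-148830 + \frac{1}{-221494 + 17747146056}\right) - 67623 = \left(-148830 + \frac{1}{17746924562}\right) - 67623 = - \frac{2641274782562459}{17746924562} - 67623 = - \frac{3841375062218585}{17746924562}$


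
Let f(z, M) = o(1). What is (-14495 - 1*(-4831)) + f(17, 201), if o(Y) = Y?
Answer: -9663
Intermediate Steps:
f(z, M) = 1
(-14495 - 1*(-4831)) + f(17, 201) = (-14495 - 1*(-4831)) + 1 = (-14495 + 4831) + 1 = -9664 + 1 = -9663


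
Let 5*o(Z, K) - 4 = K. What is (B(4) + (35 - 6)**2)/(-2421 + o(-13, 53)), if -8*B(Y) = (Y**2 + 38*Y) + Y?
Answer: -8195/24096 ≈ -0.34010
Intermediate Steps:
o(Z, K) = 4/5 + K/5
B(Y) = -39*Y/8 - Y**2/8 (B(Y) = -((Y**2 + 38*Y) + Y)/8 = -(Y**2 + 39*Y)/8 = -39*Y/8 - Y**2/8)
(B(4) + (35 - 6)**2)/(-2421 + o(-13, 53)) = (-1/8*4*(39 + 4) + (35 - 6)**2)/(-2421 + (4/5 + (1/5)*53)) = (-1/8*4*43 + 29**2)/(-2421 + (4/5 + 53/5)) = (-43/2 + 841)/(-2421 + 57/5) = 1639/(2*(-12048/5)) = (1639/2)*(-5/12048) = -8195/24096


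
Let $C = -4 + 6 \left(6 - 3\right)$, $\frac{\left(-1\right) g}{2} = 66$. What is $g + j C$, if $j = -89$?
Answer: $-1378$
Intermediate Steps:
$g = -132$ ($g = \left(-2\right) 66 = -132$)
$C = 14$ ($C = -4 + 6 \left(6 - 3\right) = -4 + 6 \cdot 3 = -4 + 18 = 14$)
$g + j C = -132 - 1246 = -1378$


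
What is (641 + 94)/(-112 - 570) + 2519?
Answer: 1717223/682 ≈ 2517.9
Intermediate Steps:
(641 + 94)/(-112 - 570) + 2519 = 735/(-682) + 2519 = 735*(-1/682) + 2519 = -735/682 + 2519 = 1717223/682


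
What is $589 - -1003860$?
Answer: $1004449$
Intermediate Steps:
$589 - -1003860 = 589 + 1003860 = 1004449$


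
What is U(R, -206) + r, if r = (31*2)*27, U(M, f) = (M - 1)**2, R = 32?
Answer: 2635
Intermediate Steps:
U(M, f) = (-1 + M)**2
r = 1674 (r = 62*27 = 1674)
U(R, -206) + r = (-1 + 32)**2 + 1674 = 31**2 + 1674 = 961 + 1674 = 2635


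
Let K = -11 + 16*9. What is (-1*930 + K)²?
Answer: 635209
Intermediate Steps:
K = 133 (K = -11 + 144 = 133)
(-1*930 + K)² = (-1*930 + 133)² = (-930 + 133)² = (-797)² = 635209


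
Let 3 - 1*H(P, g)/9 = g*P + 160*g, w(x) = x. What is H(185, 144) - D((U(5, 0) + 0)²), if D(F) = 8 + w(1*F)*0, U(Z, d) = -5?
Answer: -447101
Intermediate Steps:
H(P, g) = 27 - 1440*g - 9*P*g (H(P, g) = 27 - 9*(g*P + 160*g) = 27 - 9*(P*g + 160*g) = 27 - 9*(160*g + P*g) = 27 + (-1440*g - 9*P*g) = 27 - 1440*g - 9*P*g)
D(F) = 8 (D(F) = 8 + (1*F)*0 = 8 + F*0 = 8 + 0 = 8)
H(185, 144) - D((U(5, 0) + 0)²) = (27 - 1440*144 - 9*185*144) - 1*8 = (27 - 207360 - 239760) - 8 = -447093 - 8 = -447101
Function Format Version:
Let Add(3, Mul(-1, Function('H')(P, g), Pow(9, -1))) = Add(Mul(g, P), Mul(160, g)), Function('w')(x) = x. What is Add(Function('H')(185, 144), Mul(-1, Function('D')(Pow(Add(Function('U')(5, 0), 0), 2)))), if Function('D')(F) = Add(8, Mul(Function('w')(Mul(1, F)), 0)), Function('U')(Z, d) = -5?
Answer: -447101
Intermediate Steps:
Function('H')(P, g) = Add(27, Mul(-1440, g), Mul(-9, P, g)) (Function('H')(P, g) = Add(27, Mul(-9, Add(Mul(g, P), Mul(160, g)))) = Add(27, Mul(-9, Add(Mul(P, g), Mul(160, g)))) = Add(27, Mul(-9, Add(Mul(160, g), Mul(P, g)))) = Add(27, Add(Mul(-1440, g), Mul(-9, P, g))) = Add(27, Mul(-1440, g), Mul(-9, P, g)))
Function('D')(F) = 8 (Function('D')(F) = Add(8, Mul(Mul(1, F), 0)) = Add(8, Mul(F, 0)) = Add(8, 0) = 8)
Add(Function('H')(185, 144), Mul(-1, Function('D')(Pow(Add(Function('U')(5, 0), 0), 2)))) = Add(Add(27, Mul(-1440, 144), Mul(-9, 185, 144)), Mul(-1, 8)) = Add(Add(27, -207360, -239760), -8) = Add(-447093, -8) = -447101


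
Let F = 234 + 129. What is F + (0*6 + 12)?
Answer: 375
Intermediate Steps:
F = 363
F + (0*6 + 12) = 363 + (0*6 + 12) = 363 + (0 + 12) = 363 + 12 = 375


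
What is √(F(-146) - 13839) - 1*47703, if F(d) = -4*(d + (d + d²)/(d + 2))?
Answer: -47703 + I*√456010/6 ≈ -47703.0 + 112.55*I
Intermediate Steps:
F(d) = -4*d - 4*(d + d²)/(2 + d) (F(d) = -4*(d + (d + d²)/(2 + d)) = -4*d - 4*(d + d²)/(2 + d))
√(F(-146) - 13839) - 1*47703 = √(-4*(-146)*(3 + 2*(-146))/(2 - 146) - 13839) - 1*47703 = √(-4*(-146)*(3 - 292)/(-144) - 13839) - 47703 = √(-4*(-146)*(-1/144)*(-289) - 13839) - 47703 = √(21097/18 - 13839) - 47703 = √(-228005/18) - 47703 = I*√456010/6 - 47703 = -47703 + I*√456010/6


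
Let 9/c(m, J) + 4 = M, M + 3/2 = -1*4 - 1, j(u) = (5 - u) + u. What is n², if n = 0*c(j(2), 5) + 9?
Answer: 81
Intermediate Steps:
j(u) = 5
M = -13/2 (M = -3/2 + (-1*4 - 1) = -3/2 + (-4 - 1) = -3/2 - 5 = -13/2 ≈ -6.5000)
c(m, J) = -6/7 (c(m, J) = 9/(-4 - 13/2) = 9/(-21/2) = 9*(-2/21) = -6/7)
n = 9 (n = 0*(-6/7) + 9 = 0 + 9 = 9)
n² = 9² = 81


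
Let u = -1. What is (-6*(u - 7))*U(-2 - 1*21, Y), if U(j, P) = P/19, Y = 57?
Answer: 144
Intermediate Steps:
U(j, P) = P/19 (U(j, P) = P*(1/19) = P/19)
(-6*(u - 7))*U(-2 - 1*21, Y) = (-6*(-1 - 7))*((1/19)*57) = -6*(-8)*3 = 48*3 = 144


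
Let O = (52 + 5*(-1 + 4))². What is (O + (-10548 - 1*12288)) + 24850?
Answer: 6503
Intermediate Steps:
O = 4489 (O = (52 + 5*3)² = (52 + 15)² = 67² = 4489)
(O + (-10548 - 1*12288)) + 24850 = (4489 + (-10548 - 1*12288)) + 24850 = (4489 + (-10548 - 12288)) + 24850 = (4489 - 22836) + 24850 = -18347 + 24850 = 6503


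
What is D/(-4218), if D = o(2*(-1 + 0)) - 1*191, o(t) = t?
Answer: 193/4218 ≈ 0.045756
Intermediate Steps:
D = -193 (D = 2*(-1 + 0) - 1*191 = 2*(-1) - 191 = -2 - 191 = -193)
D/(-4218) = -193/(-4218) = -193*(-1/4218) = 193/4218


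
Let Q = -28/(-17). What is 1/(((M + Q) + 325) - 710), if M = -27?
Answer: -17/6976 ≈ -0.0024369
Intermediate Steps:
Q = 28/17 (Q = -28*(-1/17) = 28/17 ≈ 1.6471)
1/(((M + Q) + 325) - 710) = 1/(((-27 + 28/17) + 325) - 710) = 1/((-431/17 + 325) - 710) = 1/(5094/17 - 710) = 1/(-6976/17) = -17/6976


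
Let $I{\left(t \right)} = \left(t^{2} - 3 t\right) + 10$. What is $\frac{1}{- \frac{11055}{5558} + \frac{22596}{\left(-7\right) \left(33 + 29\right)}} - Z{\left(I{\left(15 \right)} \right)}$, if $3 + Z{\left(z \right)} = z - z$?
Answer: $\frac{27767653}{9313317} \approx 2.9815$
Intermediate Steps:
$I{\left(t \right)} = 10 + t^{2} - 3 t$
$Z{\left(z \right)} = -3$ ($Z{\left(z \right)} = -3 + \left(z - z\right) = -3 + 0 = -3$)
$\frac{1}{- \frac{11055}{5558} + \frac{22596}{\left(-7\right) \left(33 + 29\right)}} - Z{\left(I{\left(15 \right)} \right)} = \frac{1}{- \frac{11055}{5558} + \frac{22596}{\left(-7\right) \left(33 + 29\right)}} - -3 = \frac{1}{\left(-11055\right) \frac{1}{5558} + \frac{22596}{\left(-7\right) 62}} + 3 = \frac{1}{- \frac{11055}{5558} + \frac{22596}{-434}} + 3 = \frac{1}{- \frac{11055}{5558} + 22596 \left(- \frac{1}{434}\right)} + 3 = \frac{1}{- \frac{11055}{5558} - \frac{1614}{31}} + 3 = \frac{1}{- \frac{9313317}{172298}} + 3 = - \frac{172298}{9313317} + 3 = \frac{27767653}{9313317}$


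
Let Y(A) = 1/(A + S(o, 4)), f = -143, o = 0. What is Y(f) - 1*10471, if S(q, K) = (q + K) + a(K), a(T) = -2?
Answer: -1476412/141 ≈ -10471.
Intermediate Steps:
S(q, K) = -2 + K + q (S(q, K) = (q + K) - 2 = (K + q) - 2 = -2 + K + q)
Y(A) = 1/(2 + A) (Y(A) = 1/(A + (-2 + 4 + 0)) = 1/(A + 2) = 1/(2 + A))
Y(f) - 1*10471 = 1/(2 - 143) - 1*10471 = 1/(-141) - 10471 = -1/141 - 10471 = -1476412/141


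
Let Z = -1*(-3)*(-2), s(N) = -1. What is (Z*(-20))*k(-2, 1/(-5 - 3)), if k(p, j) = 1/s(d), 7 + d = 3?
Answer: -120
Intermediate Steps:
d = -4 (d = -7 + 3 = -4)
k(p, j) = -1 (k(p, j) = 1/(-1) = -1)
Z = -6 (Z = 3*(-2) = -6)
(Z*(-20))*k(-2, 1/(-5 - 3)) = -6*(-20)*(-1) = 120*(-1) = -120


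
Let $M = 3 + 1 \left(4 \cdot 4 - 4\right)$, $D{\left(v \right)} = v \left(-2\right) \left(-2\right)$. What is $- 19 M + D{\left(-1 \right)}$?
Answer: $-289$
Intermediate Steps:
$D{\left(v \right)} = 4 v$ ($D{\left(v \right)} = - 2 v \left(-2\right) = 4 v$)
$M = 15$ ($M = 3 + 1 \left(16 - 4\right) = 3 + 1 \cdot 12 = 3 + 12 = 15$)
$- 19 M + D{\left(-1 \right)} = \left(-19\right) 15 + 4 \left(-1\right) = -285 - 4 = -289$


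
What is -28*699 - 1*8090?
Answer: -27662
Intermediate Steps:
-28*699 - 1*8090 = -19572 - 8090 = -27662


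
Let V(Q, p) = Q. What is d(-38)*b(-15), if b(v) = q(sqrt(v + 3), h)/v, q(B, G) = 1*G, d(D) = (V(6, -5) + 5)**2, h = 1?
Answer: -121/15 ≈ -8.0667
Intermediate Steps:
d(D) = 121 (d(D) = (6 + 5)**2 = 11**2 = 121)
q(B, G) = G
b(v) = 1/v
d(-38)*b(-15) = 121/(-15) = 121*(-1/15) = -121/15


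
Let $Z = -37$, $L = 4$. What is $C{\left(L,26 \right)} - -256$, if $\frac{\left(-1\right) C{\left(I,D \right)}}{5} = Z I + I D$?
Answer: $476$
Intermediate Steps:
$C{\left(I,D \right)} = 185 I - 5 D I$ ($C{\left(I,D \right)} = - 5 \left(- 37 I + I D\right) = - 5 \left(- 37 I + D I\right) = 185 I - 5 D I$)
$C{\left(L,26 \right)} - -256 = 5 \cdot 4 \left(37 - 26\right) - -256 = 5 \cdot 4 \left(37 - 26\right) + 256 = 5 \cdot 4 \cdot 11 + 256 = 220 + 256 = 476$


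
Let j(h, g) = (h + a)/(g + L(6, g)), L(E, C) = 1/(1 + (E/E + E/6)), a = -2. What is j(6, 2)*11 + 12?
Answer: 216/7 ≈ 30.857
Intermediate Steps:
L(E, C) = 1/(2 + E/6) (L(E, C) = 1/(1 + (1 + E*(1/6))) = 1/(1 + (1 + E/6)) = 1/(2 + E/6))
j(h, g) = (-2 + h)/(1/3 + g) (j(h, g) = (h - 2)/(g + 6/(12 + 6)) = (-2 + h)/(g + 6/18) = (-2 + h)/(g + 6*(1/18)) = (-2 + h)/(g + 1/3) = (-2 + h)/(1/3 + g))
j(6, 2)*11 + 12 = (3*(-2 + 6)/(1 + 3*2))*11 + 12 = (3*4/(1 + 6))*11 + 12 = (3*4/7)*11 + 12 = (3*(1/7)*4)*11 + 12 = (12/7)*11 + 12 = 132/7 + 12 = 216/7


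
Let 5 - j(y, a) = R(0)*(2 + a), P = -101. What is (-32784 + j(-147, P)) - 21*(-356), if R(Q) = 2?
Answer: -25105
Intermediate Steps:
j(y, a) = 1 - 2*a (j(y, a) = 5 - 2*(2 + a) = 5 - (4 + 2*a) = 5 + (-4 - 2*a) = 1 - 2*a)
(-32784 + j(-147, P)) - 21*(-356) = (-32784 + (1 - 2*(-101))) - 21*(-356) = (-32784 + (1 + 202)) - 1*(-7476) = (-32784 + 203) + 7476 = -32581 + 7476 = -25105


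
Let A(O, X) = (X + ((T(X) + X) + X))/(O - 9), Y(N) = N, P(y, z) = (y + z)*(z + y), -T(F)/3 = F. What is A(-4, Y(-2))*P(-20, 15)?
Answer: 0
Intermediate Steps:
T(F) = -3*F
P(y, z) = (y + z)**2 (P(y, z) = (y + z)*(y + z) = (y + z)**2)
A(O, X) = 0 (A(O, X) = (X + ((-3*X + X) + X))/(O - 9) = (X + (-2*X + X))/(-9 + O) = (X - X)/(-9 + O) = 0/(-9 + O) = 0)
A(-4, Y(-2))*P(-20, 15) = 0*(-20 + 15)**2 = 0*(-5)**2 = 0*25 = 0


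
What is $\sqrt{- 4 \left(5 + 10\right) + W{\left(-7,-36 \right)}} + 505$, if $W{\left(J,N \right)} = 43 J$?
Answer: $505 + 19 i \approx 505.0 + 19.0 i$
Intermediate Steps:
$\sqrt{- 4 \left(5 + 10\right) + W{\left(-7,-36 \right)}} + 505 = \sqrt{- 4 \left(5 + 10\right) + 43 \left(-7\right)} + 505 = \sqrt{\left(-4\right) 15 - 301} + 505 = \sqrt{-60 - 301} + 505 = \sqrt{-361} + 505 = 19 i + 505 = 505 + 19 i$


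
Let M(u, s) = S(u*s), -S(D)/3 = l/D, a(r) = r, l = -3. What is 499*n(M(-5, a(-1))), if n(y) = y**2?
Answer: 40419/25 ≈ 1616.8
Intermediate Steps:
S(D) = 9/D (S(D) = -(-9)/D = 9/D)
M(u, s) = 9/(s*u) (M(u, s) = 9/((u*s)) = 9/((s*u)) = 9*(1/(s*u)) = 9/(s*u))
499*n(M(-5, a(-1))) = 499*(9/(-1*(-5)))**2 = 499*(9*(-1)*(-1/5))**2 = 499*(9/5)**2 = 499*(81/25) = 40419/25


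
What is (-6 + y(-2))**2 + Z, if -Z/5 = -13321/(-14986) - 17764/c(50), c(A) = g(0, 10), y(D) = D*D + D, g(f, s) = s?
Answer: 133278823/14986 ≈ 8893.6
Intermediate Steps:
y(D) = D + D**2 (y(D) = D**2 + D = D + D**2)
c(A) = 10
Z = 133039047/14986 (Z = -5*(-13321/(-14986) - 17764/10) = -5*(-13321*(-1/14986) - 17764*1/10) = -5*(13321/14986 - 8882/5) = -5*(-133039047/74930) = 133039047/14986 ≈ 8877.6)
(-6 + y(-2))**2 + Z = (-6 - 2*(1 - 2))**2 + 133039047/14986 = (-6 - 2*(-1))**2 + 133039047/14986 = (-6 + 2)**2 + 133039047/14986 = (-4)**2 + 133039047/14986 = 16 + 133039047/14986 = 133278823/14986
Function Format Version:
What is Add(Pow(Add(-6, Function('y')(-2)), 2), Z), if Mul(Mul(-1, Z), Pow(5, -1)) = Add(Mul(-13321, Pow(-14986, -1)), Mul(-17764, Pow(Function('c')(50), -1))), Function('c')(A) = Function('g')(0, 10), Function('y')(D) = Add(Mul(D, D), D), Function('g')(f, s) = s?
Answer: Rational(133278823, 14986) ≈ 8893.6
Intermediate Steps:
Function('y')(D) = Add(D, Pow(D, 2)) (Function('y')(D) = Add(Pow(D, 2), D) = Add(D, Pow(D, 2)))
Function('c')(A) = 10
Z = Rational(133039047, 14986) (Z = Mul(-5, Add(Mul(-13321, Pow(-14986, -1)), Mul(-17764, Pow(10, -1)))) = Mul(-5, Add(Mul(-13321, Rational(-1, 14986)), Mul(-17764, Rational(1, 10)))) = Mul(-5, Add(Rational(13321, 14986), Rational(-8882, 5))) = Mul(-5, Rational(-133039047, 74930)) = Rational(133039047, 14986) ≈ 8877.6)
Add(Pow(Add(-6, Function('y')(-2)), 2), Z) = Add(Pow(Add(-6, Mul(-2, Add(1, -2))), 2), Rational(133039047, 14986)) = Add(Pow(Add(-6, Mul(-2, -1)), 2), Rational(133039047, 14986)) = Add(Pow(Add(-6, 2), 2), Rational(133039047, 14986)) = Add(Pow(-4, 2), Rational(133039047, 14986)) = Add(16, Rational(133039047, 14986)) = Rational(133278823, 14986)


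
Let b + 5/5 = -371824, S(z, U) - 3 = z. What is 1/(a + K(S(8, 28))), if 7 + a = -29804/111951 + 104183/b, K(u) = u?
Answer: 41626180575/143759458967 ≈ 0.28955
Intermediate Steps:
S(z, U) = 3 + z
b = -371825 (b = -1 - 371824 = -371825)
a = -314128527358/41626180575 (a = -7 + (-29804/111951 + 104183/(-371825)) = -7 + (-29804*1/111951 + 104183*(-1/371825)) = -7 + (-29804/111951 - 104183/371825) = -7 - 22745263333/41626180575 = -314128527358/41626180575 ≈ -7.5464)
1/(a + K(S(8, 28))) = 1/(-314128527358/41626180575 + (3 + 8)) = 1/(-314128527358/41626180575 + 11) = 1/(143759458967/41626180575) = 41626180575/143759458967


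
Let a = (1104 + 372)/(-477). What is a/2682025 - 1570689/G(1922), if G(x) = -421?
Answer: 223269239687881/59844023825 ≈ 3730.9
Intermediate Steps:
a = -164/53 (a = 1476*(-1/477) = -164/53 ≈ -3.0943)
a/2682025 - 1570689/G(1922) = -164/53/2682025 - 1570689/(-421) = -164/53*1/2682025 - 1570689*(-1/421) = -164/142147325 + 1570689/421 = 223269239687881/59844023825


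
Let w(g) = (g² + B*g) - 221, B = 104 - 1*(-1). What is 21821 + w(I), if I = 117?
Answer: 47574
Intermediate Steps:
B = 105 (B = 104 + 1 = 105)
w(g) = -221 + g² + 105*g (w(g) = (g² + 105*g) - 221 = -221 + g² + 105*g)
21821 + w(I) = 21821 + (-221 + 117² + 105*117) = 21821 + (-221 + 13689 + 12285) = 21821 + 25753 = 47574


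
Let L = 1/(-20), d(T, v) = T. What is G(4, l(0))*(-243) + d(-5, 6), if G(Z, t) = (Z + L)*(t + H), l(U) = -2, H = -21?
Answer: 441431/20 ≈ 22072.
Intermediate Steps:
L = -1/20 ≈ -0.050000
G(Z, t) = (-21 + t)*(-1/20 + Z) (G(Z, t) = (Z - 1/20)*(t - 21) = (-1/20 + Z)*(-21 + t) = (-21 + t)*(-1/20 + Z))
G(4, l(0))*(-243) + d(-5, 6) = (21/20 - 21*4 - 1/20*(-2) + 4*(-2))*(-243) - 5 = (21/20 - 84 + ⅒ - 8)*(-243) - 5 = -1817/20*(-243) - 5 = 441531/20 - 5 = 441431/20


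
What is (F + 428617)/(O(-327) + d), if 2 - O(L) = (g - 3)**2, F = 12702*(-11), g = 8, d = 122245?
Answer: 288895/122222 ≈ 2.3637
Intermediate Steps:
F = -139722
O(L) = -23 (O(L) = 2 - (8 - 3)**2 = 2 - 1*5**2 = 2 - 1*25 = 2 - 25 = -23)
(F + 428617)/(O(-327) + d) = (-139722 + 428617)/(-23 + 122245) = 288895/122222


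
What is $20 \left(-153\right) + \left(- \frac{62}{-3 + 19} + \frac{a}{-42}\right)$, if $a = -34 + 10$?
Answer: $- \frac{171545}{56} \approx -3063.3$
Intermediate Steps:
$a = -24$
$20 \left(-153\right) + \left(- \frac{62}{-3 + 19} + \frac{a}{-42}\right) = 20 \left(-153\right) - \left(- \frac{4}{7} + \frac{62}{-3 + 19}\right) = -3060 - \left(- \frac{4}{7} + \frac{62}{16}\right) = -3060 + \left(\left(-62\right) \frac{1}{16} + \frac{4}{7}\right) = -3060 + \left(- \frac{31}{8} + \frac{4}{7}\right) = -3060 - \frac{185}{56} = - \frac{171545}{56}$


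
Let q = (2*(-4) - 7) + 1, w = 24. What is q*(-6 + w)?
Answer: -252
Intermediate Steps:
q = -14 (q = (-8 - 7) + 1 = -15 + 1 = -14)
q*(-6 + w) = -14*(-6 + 24) = -14*18 = -252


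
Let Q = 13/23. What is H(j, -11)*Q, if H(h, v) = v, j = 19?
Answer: -143/23 ≈ -6.2174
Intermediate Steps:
Q = 13/23 (Q = 13*(1/23) = 13/23 ≈ 0.56522)
H(j, -11)*Q = -11*13/23 = -143/23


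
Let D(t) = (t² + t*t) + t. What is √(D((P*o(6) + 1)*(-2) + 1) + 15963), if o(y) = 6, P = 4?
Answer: 2*√5179 ≈ 143.93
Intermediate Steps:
D(t) = t + 2*t² (D(t) = (t² + t²) + t = 2*t² + t = t + 2*t²)
√(D((P*o(6) + 1)*(-2) + 1) + 15963) = √(((4*6 + 1)*(-2) + 1)*(1 + 2*((4*6 + 1)*(-2) + 1)) + 15963) = √(((24 + 1)*(-2) + 1)*(1 + 2*((24 + 1)*(-2) + 1)) + 15963) = √((25*(-2) + 1)*(1 + 2*(25*(-2) + 1)) + 15963) = √((-50 + 1)*(1 + 2*(-50 + 1)) + 15963) = √(-49*(1 + 2*(-49)) + 15963) = √(-49*(1 - 98) + 15963) = √(-49*(-97) + 15963) = √(4753 + 15963) = √20716 = 2*√5179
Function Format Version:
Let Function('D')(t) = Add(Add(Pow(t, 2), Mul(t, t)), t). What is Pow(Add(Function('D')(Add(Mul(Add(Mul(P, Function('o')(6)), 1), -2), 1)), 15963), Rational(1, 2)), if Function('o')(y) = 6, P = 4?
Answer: Mul(2, Pow(5179, Rational(1, 2))) ≈ 143.93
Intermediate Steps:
Function('D')(t) = Add(t, Mul(2, Pow(t, 2))) (Function('D')(t) = Add(Add(Pow(t, 2), Pow(t, 2)), t) = Add(Mul(2, Pow(t, 2)), t) = Add(t, Mul(2, Pow(t, 2))))
Pow(Add(Function('D')(Add(Mul(Add(Mul(P, Function('o')(6)), 1), -2), 1)), 15963), Rational(1, 2)) = Pow(Add(Mul(Add(Mul(Add(Mul(4, 6), 1), -2), 1), Add(1, Mul(2, Add(Mul(Add(Mul(4, 6), 1), -2), 1)))), 15963), Rational(1, 2)) = Pow(Add(Mul(Add(Mul(Add(24, 1), -2), 1), Add(1, Mul(2, Add(Mul(Add(24, 1), -2), 1)))), 15963), Rational(1, 2)) = Pow(Add(Mul(Add(Mul(25, -2), 1), Add(1, Mul(2, Add(Mul(25, -2), 1)))), 15963), Rational(1, 2)) = Pow(Add(Mul(Add(-50, 1), Add(1, Mul(2, Add(-50, 1)))), 15963), Rational(1, 2)) = Pow(Add(Mul(-49, Add(1, Mul(2, -49))), 15963), Rational(1, 2)) = Pow(Add(Mul(-49, Add(1, -98)), 15963), Rational(1, 2)) = Pow(Add(Mul(-49, -97), 15963), Rational(1, 2)) = Pow(Add(4753, 15963), Rational(1, 2)) = Pow(20716, Rational(1, 2)) = Mul(2, Pow(5179, Rational(1, 2)))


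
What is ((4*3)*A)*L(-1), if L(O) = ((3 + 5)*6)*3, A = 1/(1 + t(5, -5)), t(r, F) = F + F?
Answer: -192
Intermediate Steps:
t(r, F) = 2*F
A = -⅑ (A = 1/(1 + 2*(-5)) = 1/(1 - 10) = 1/(-9) = -⅑ ≈ -0.11111)
L(O) = 144 (L(O) = (8*6)*3 = 48*3 = 144)
((4*3)*A)*L(-1) = ((4*3)*(-⅑))*144 = (12*(-⅑))*144 = -4/3*144 = -192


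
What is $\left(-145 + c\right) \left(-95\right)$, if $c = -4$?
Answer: $14155$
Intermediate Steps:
$\left(-145 + c\right) \left(-95\right) = \left(-145 - 4\right) \left(-95\right) = \left(-149\right) \left(-95\right) = 14155$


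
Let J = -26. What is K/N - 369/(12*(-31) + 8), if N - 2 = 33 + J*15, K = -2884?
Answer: 1180771/129220 ≈ 9.1377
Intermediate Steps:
N = -355 (N = 2 + (33 - 26*15) = 2 + (33 - 390) = 2 - 357 = -355)
K/N - 369/(12*(-31) + 8) = -2884/(-355) - 369/(12*(-31) + 8) = -2884*(-1/355) - 369/(-372 + 8) = 2884/355 - 369/(-364) = 2884/355 - 369*(-1/364) = 2884/355 + 369/364 = 1180771/129220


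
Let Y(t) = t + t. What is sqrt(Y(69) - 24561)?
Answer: I*sqrt(24423) ≈ 156.28*I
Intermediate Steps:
Y(t) = 2*t
sqrt(Y(69) - 24561) = sqrt(2*69 - 24561) = sqrt(138 - 24561) = sqrt(-24423) = I*sqrt(24423)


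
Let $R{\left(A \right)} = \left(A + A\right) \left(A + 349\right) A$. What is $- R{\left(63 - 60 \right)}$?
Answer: $-6336$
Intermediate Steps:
$R{\left(A \right)} = 2 A^{2} \left(349 + A\right)$ ($R{\left(A \right)} = 2 A \left(349 + A\right) A = 2 A^{2} \left(349 + A\right)$)
$- R{\left(63 - 60 \right)} = - 2 \left(63 - 60\right)^{2} \left(349 + \left(63 - 60\right)\right) = - 2 \cdot 3^{2} \left(349 + 3\right) = - 2 \cdot 9 \cdot 352 = \left(-1\right) 6336 = -6336$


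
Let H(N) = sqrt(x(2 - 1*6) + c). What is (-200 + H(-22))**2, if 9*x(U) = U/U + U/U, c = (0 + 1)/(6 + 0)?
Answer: (1200 - sqrt(14))**2/36 ≈ 39751.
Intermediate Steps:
c = 1/6 ≈ 0.16667
x(U) = 2/9 (x(U) = (U/U + U/U)/9 = (1 + 1)/9 = (1/9)*2 = 2/9)
H(N) = sqrt(14)/6 (H(N) = sqrt(2/9 + 1/6) = sqrt(7/18) = sqrt(14)/6)
(-200 + H(-22))**2 = (-200 + sqrt(14)/6)**2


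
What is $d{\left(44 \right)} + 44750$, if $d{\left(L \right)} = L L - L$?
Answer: $46642$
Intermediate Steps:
$d{\left(L \right)} = L^{2} - L$
$d{\left(44 \right)} + 44750 = 44 \left(-1 + 44\right) + 44750 = 44 \cdot 43 + 44750 = 1892 + 44750 = 46642$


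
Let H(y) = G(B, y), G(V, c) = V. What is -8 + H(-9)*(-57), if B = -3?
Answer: 163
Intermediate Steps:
H(y) = -3
-8 + H(-9)*(-57) = -8 - 3*(-57) = -8 + 171 = 163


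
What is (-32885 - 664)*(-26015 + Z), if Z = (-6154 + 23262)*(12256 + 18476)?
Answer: -17637951988509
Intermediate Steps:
Z = 525763056 (Z = 17108*30732 = 525763056)
(-32885 - 664)*(-26015 + Z) = (-32885 - 664)*(-26015 + 525763056) = -33549*525737041 = -17637951988509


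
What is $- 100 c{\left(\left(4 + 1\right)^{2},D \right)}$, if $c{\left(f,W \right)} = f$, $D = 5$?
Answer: $-2500$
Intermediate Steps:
$- 100 c{\left(\left(4 + 1\right)^{2},D \right)} = - 100 \left(4 + 1\right)^{2} = - 100 \cdot 5^{2} = \left(-100\right) 25 = -2500$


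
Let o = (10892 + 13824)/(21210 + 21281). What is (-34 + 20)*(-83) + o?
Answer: 49399258/42491 ≈ 1162.6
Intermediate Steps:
o = 24716/42491 ≈ 0.58168
(-34 + 20)*(-83) + o = (-34 + 20)*(-83) + 24716/42491 = -14*(-83) + 24716/42491 = 1162 + 24716/42491 = 49399258/42491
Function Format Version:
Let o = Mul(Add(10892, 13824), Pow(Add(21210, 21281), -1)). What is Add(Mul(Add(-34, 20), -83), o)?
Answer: Rational(49399258, 42491) ≈ 1162.6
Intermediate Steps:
o = Rational(24716, 42491) (o = Mul(24716, Pow(42491, -1)) = Mul(24716, Rational(1, 42491)) = Rational(24716, 42491) ≈ 0.58168)
Add(Mul(Add(-34, 20), -83), o) = Add(Mul(Add(-34, 20), -83), Rational(24716, 42491)) = Add(Mul(-14, -83), Rational(24716, 42491)) = Add(1162, Rational(24716, 42491)) = Rational(49399258, 42491)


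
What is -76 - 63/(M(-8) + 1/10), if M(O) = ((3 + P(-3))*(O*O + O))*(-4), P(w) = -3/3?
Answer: -113258/1493 ≈ -75.859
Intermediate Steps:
P(w) = -1 (P(w) = -3*1/3 = -1)
M(O) = -8*O - 8*O**2 (M(O) = ((3 - 1)*(O*O + O))*(-4) = (2*(O**2 + O))*(-4) = (2*(O + O**2))*(-4) = (2*O + 2*O**2)*(-4) = -8*O - 8*O**2)
-76 - 63/(M(-8) + 1/10) = -76 - 63/(-8*(-8)*(1 - 8) + 1/10) = -76 - 63/(-8*(-8)*(-7) + 1/10) = -76 - 63/(-448 + 1/10) = -76 - 63/(-4479/10) = -76 - 10/4479*(-63) = -76 + 210/1493 = -113258/1493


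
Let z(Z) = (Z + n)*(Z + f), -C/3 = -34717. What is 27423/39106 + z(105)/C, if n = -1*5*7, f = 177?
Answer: 1209361771/1357643002 ≈ 0.89078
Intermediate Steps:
C = 104151 (C = -3*(-34717) = 104151)
n = -35 (n = -5*7 = -35)
z(Z) = (-35 + Z)*(177 + Z) (z(Z) = (Z - 35)*(Z + 177) = (-35 + Z)*(177 + Z))
27423/39106 + z(105)/C = 27423/39106 + (-6195 + 105² + 142*105)/104151 = 27423*(1/39106) + (-6195 + 11025 + 14910)*(1/104151) = 27423/39106 + 19740*(1/104151) = 27423/39106 + 6580/34717 = 1209361771/1357643002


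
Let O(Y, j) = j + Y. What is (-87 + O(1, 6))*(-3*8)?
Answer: 1920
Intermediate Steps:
O(Y, j) = Y + j
(-87 + O(1, 6))*(-3*8) = (-87 + (1 + 6))*(-3*8) = (-87 + 7)*(-24) = -80*(-24) = 1920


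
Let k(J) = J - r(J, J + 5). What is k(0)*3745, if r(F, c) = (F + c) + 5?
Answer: -37450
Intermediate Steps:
r(F, c) = 5 + F + c
k(J) = -10 - J (k(J) = J - (5 + J + (J + 5)) = J - (5 + J + (5 + J)) = J - (10 + 2*J) = J + (-10 - 2*J) = -10 - J)
k(0)*3745 = (-10 - 1*0)*3745 = (-10 + 0)*3745 = -10*3745 = -37450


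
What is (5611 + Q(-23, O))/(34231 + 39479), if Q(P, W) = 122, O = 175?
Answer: 7/90 ≈ 0.077778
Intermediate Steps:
(5611 + Q(-23, O))/(34231 + 39479) = (5611 + 122)/(34231 + 39479) = 5733/73710 = 5733*(1/73710) = 7/90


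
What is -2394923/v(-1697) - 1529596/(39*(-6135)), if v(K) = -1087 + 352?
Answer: 38276366977/11723985 ≈ 3264.8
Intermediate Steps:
v(K) = -735
-2394923/v(-1697) - 1529596/(39*(-6135)) = -2394923/(-735) - 1529596/(39*(-6135)) = -2394923*(-1/735) - 1529596/(-239265) = 2394923/735 - 1529596*(-1/239265) = 2394923/735 + 1529596/239265 = 38276366977/11723985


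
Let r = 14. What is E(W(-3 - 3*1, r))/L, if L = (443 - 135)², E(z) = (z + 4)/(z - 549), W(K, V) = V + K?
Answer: -3/12830356 ≈ -2.3382e-7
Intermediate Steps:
W(K, V) = K + V
E(z) = (4 + z)/(-549 + z)
L = 94864 (L = 308² = 94864)
E(W(-3 - 3*1, r))/L = ((4 + ((-3 - 3*1) + 14))/(-549 + ((-3 - 3*1) + 14)))/94864 = ((4 + ((-3 - 3) + 14))/(-549 + ((-3 - 3) + 14)))*(1/94864) = ((4 + (-6 + 14))/(-549 + (-6 + 14)))*(1/94864) = ((4 + 8)/(-549 + 8))*(1/94864) = (12/(-541))*(1/94864) = -1/541*12*(1/94864) = -12/541*1/94864 = -3/12830356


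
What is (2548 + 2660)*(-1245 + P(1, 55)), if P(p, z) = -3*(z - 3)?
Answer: -7296408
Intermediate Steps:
P(p, z) = 9 - 3*z (P(p, z) = -3*(-3 + z) = 9 - 3*z)
(2548 + 2660)*(-1245 + P(1, 55)) = (2548 + 2660)*(-1245 + (9 - 3*55)) = 5208*(-1245 + (9 - 165)) = 5208*(-1245 - 156) = 5208*(-1401) = -7296408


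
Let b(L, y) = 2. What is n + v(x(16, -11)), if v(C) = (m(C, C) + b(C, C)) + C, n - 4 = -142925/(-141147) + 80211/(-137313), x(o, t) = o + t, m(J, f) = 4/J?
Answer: 131668595021/10767398895 ≈ 12.228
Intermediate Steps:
n = 9536576728/2153479779 (n = 4 + (-142925/(-141147) + 80211/(-137313)) = 4 + (-142925*(-1/141147) + 80211*(-1/137313)) = 4 + (142925/141147 - 26737/45771) = 4 + 922657612/2153479779 = 9536576728/2153479779 ≈ 4.4285)
v(C) = 2 + C + 4/C (v(C) = (4/C + 2) + C = (2 + 4/C) + C = 2 + C + 4/C)
n + v(x(16, -11)) = 9536576728/2153479779 + (2 + (16 - 11) + 4/(16 - 11)) = 9536576728/2153479779 + (2 + 5 + 4/5) = 9536576728/2153479779 + 39/5 = 131668595021/10767398895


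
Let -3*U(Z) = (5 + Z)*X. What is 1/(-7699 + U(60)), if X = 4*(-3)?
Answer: -1/7439 ≈ -0.00013443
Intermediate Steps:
X = -12
U(Z) = 20 + 4*Z (U(Z) = -(5 + Z)*(-12)/3 = -(-60 - 12*Z)/3 = 20 + 4*Z)
1/(-7699 + U(60)) = 1/(-7699 + (20 + 4*60)) = 1/(-7699 + (20 + 240)) = 1/(-7699 + 260) = 1/(-7439) = -1/7439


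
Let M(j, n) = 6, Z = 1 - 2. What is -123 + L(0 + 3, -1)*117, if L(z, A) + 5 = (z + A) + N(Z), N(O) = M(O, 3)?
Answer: 228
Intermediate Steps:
Z = -1
N(O) = 6
L(z, A) = 1 + A + z (L(z, A) = -5 + ((z + A) + 6) = -5 + ((A + z) + 6) = -5 + (6 + A + z) = 1 + A + z)
-123 + L(0 + 3, -1)*117 = -123 + (1 - 1 + (0 + 3))*117 = -123 + (1 - 1 + 3)*117 = -123 + 3*117 = -123 + 351 = 228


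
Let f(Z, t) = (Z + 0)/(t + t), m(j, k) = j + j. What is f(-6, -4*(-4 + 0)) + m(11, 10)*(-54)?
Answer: -19011/16 ≈ -1188.2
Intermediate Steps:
m(j, k) = 2*j
f(Z, t) = Z/(2*t) (f(Z, t) = Z/((2*t)) = Z*(1/(2*t)) = Z/(2*t))
f(-6, -4*(-4 + 0)) + m(11, 10)*(-54) = (1/2)*(-6)/(-4*(-4 + 0)) + (2*11)*(-54) = (1/2)*(-6)/(-4*(-4)) + 22*(-54) = (1/2)*(-6)/16 - 1188 = (1/2)*(-6)*(1/16) - 1188 = -3/16 - 1188 = -19011/16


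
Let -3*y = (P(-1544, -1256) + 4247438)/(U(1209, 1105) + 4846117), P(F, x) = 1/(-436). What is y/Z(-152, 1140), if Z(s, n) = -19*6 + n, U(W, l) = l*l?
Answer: -1851882967/8142153101136 ≈ -0.00022744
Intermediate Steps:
P(F, x) = -1/436
U(W, l) = l²
Z(s, n) = -114 + n
y = -1851882967/7935821736 (y = -(-1/436 + 4247438)/(3*(1105² + 4846117)) = -1851882967/(1308*(1221025 + 4846117)) = -1851882967/(1308*6067142) = -⅓*1851882967/2645273912 = -1851882967/7935821736 ≈ -0.23336)
y/Z(-152, 1140) = -1851882967/(7935821736*(-114 + 1140)) = -1851882967/7935821736/1026 = -1851882967/7935821736*1/1026 = -1851882967/8142153101136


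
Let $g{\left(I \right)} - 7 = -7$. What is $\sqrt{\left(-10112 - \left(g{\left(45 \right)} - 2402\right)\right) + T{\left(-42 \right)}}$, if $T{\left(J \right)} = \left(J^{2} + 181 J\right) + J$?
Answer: $3 i \sqrt{1510} \approx 116.58 i$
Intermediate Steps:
$T{\left(J \right)} = J^{2} + 182 J$
$g{\left(I \right)} = 0$ ($g{\left(I \right)} = 7 - 7 = 0$)
$\sqrt{\left(-10112 - \left(g{\left(45 \right)} - 2402\right)\right) + T{\left(-42 \right)}} = \sqrt{\left(-10112 - \left(0 - 2402\right)\right) - 42 \left(182 - 42\right)} = \sqrt{\left(-10112 - \left(0 - 2402\right)\right) - 5880} = \sqrt{\left(-10112 - -2402\right) - 5880} = \sqrt{\left(-10112 + 2402\right) - 5880} = \sqrt{-7710 - 5880} = \sqrt{-13590} = 3 i \sqrt{1510}$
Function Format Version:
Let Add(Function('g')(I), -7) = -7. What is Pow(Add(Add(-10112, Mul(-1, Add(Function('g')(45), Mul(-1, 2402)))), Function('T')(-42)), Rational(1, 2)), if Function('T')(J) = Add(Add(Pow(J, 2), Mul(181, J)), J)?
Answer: Mul(3, I, Pow(1510, Rational(1, 2))) ≈ Mul(116.58, I)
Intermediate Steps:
Function('T')(J) = Add(Pow(J, 2), Mul(182, J))
Function('g')(I) = 0 (Function('g')(I) = Add(7, -7) = 0)
Pow(Add(Add(-10112, Mul(-1, Add(Function('g')(45), Mul(-1, 2402)))), Function('T')(-42)), Rational(1, 2)) = Pow(Add(Add(-10112, Mul(-1, Add(0, Mul(-1, 2402)))), Mul(-42, Add(182, -42))), Rational(1, 2)) = Pow(Add(Add(-10112, Mul(-1, Add(0, -2402))), Mul(-42, 140)), Rational(1, 2)) = Pow(Add(Add(-10112, Mul(-1, -2402)), -5880), Rational(1, 2)) = Pow(Add(Add(-10112, 2402), -5880), Rational(1, 2)) = Pow(Add(-7710, -5880), Rational(1, 2)) = Pow(-13590, Rational(1, 2)) = Mul(3, I, Pow(1510, Rational(1, 2)))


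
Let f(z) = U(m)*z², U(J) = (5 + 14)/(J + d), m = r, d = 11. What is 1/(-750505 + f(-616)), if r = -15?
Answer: -1/2552921 ≈ -3.9171e-7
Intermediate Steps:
m = -15
U(J) = 19/(11 + J) (U(J) = (5 + 14)/(J + 11) = 19/(11 + J))
f(z) = -19*z²/4 (f(z) = (19/(11 - 15))*z² = (19/(-4))*z² = (19*(-¼))*z² = -19*z²/4)
1/(-750505 + f(-616)) = 1/(-750505 - 19/4*(-616)²) = 1/(-750505 - 19/4*379456) = 1/(-750505 - 1802416) = 1/(-2552921) = -1/2552921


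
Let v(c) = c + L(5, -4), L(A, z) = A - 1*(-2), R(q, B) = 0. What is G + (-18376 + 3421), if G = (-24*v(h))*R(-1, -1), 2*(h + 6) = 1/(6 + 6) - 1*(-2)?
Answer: -14955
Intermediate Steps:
h = -119/24 (h = -6 + (1/(6 + 6) - 1*(-2))/2 = -6 + (1/12 + 2)/2 = -6 + (1/2)*(25/12) = -6 + 25/24 = -119/24 ≈ -4.9583)
L(A, z) = 2 + A (L(A, z) = A + 2 = 2 + A)
v(c) = 7 + c (v(c) = c + (2 + 5) = c + 7 = 7 + c)
G = 0 (G = -24*(7 - 119/24)*0 = -24*49/24*0 = -49*0 = 0)
G + (-18376 + 3421) = 0 + (-18376 + 3421) = 0 - 14955 = -14955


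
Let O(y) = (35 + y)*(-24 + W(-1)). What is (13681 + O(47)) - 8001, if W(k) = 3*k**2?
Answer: 3958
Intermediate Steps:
O(y) = -735 - 21*y (O(y) = (35 + y)*(-24 + 3*(-1)**2) = (35 + y)*(-24 + 3*1) = (35 + y)*(-24 + 3) = (35 + y)*(-21) = -735 - 21*y)
(13681 + O(47)) - 8001 = (13681 + (-735 - 21*47)) - 8001 = (13681 + (-735 - 987)) - 8001 = (13681 - 1722) - 8001 = 11959 - 8001 = 3958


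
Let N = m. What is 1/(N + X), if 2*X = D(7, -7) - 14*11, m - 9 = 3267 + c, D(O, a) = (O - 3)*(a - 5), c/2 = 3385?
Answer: 1/9945 ≈ 0.00010055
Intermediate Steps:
c = 6770 (c = 2*3385 = 6770)
D(O, a) = (-5 + a)*(-3 + O) (D(O, a) = (-3 + O)*(-5 + a) = (-5 + a)*(-3 + O))
m = 10046 (m = 9 + (3267 + 6770) = 9 + 10037 = 10046)
N = 10046
X = -101 (X = ((15 - 5*7 - 3*(-7) + 7*(-7)) - 14*11)/2 = ((15 - 35 + 21 - 49) - 154)/2 = (-48 - 154)/2 = (½)*(-202) = -101)
1/(N + X) = 1/(10046 - 101) = 1/9945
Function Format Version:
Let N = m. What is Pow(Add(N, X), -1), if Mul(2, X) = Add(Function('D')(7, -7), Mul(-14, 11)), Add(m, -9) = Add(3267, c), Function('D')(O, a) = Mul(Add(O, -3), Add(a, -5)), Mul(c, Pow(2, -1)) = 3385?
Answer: Rational(1, 9945) ≈ 0.00010055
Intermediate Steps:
c = 6770 (c = Mul(2, 3385) = 6770)
Function('D')(O, a) = Mul(Add(-5, a), Add(-3, O)) (Function('D')(O, a) = Mul(Add(-3, O), Add(-5, a)) = Mul(Add(-5, a), Add(-3, O)))
m = 10046 (m = Add(9, Add(3267, 6770)) = Add(9, 10037) = 10046)
N = 10046
X = -101 (X = Mul(Rational(1, 2), Add(Add(15, Mul(-5, 7), Mul(-3, -7), Mul(7, -7)), Mul(-14, 11))) = Mul(Rational(1, 2), Add(Add(15, -35, 21, -49), -154)) = Mul(Rational(1, 2), Add(-48, -154)) = Mul(Rational(1, 2), -202) = -101)
Pow(Add(N, X), -1) = Pow(Add(10046, -101), -1) = Pow(9945, -1) = Rational(1, 9945)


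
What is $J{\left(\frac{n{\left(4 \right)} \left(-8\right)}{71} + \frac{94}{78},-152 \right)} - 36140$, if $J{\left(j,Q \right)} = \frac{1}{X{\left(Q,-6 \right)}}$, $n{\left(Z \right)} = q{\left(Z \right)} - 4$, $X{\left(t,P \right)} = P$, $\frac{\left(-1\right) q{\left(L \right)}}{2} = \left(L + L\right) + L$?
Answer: $- \frac{216841}{6} \approx -36140.0$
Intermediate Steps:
$q{\left(L \right)} = - 6 L$ ($q{\left(L \right)} = - 2 \left(\left(L + L\right) + L\right) = - 2 \left(2 L + L\right) = - 2 \cdot 3 L = - 6 L$)
$n{\left(Z \right)} = -4 - 6 Z$ ($n{\left(Z \right)} = - 6 Z - 4 = -4 - 6 Z$)
$J{\left(j,Q \right)} = - \frac{1}{6}$ ($J{\left(j,Q \right)} = \frac{1}{-6} = - \frac{1}{6}$)
$J{\left(\frac{n{\left(4 \right)} \left(-8\right)}{71} + \frac{94}{78},-152 \right)} - 36140 = - \frac{1}{6} - 36140 = - \frac{216841}{6}$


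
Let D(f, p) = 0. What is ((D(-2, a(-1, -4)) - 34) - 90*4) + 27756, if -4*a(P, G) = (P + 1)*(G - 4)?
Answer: 27362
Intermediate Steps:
a(P, G) = -(1 + P)*(-4 + G)/4 (a(P, G) = -(P + 1)*(G - 4)/4 = -(1 + P)*(-4 + G)/4)
((D(-2, a(-1, -4)) - 34) - 90*4) + 27756 = ((0 - 34) - 90*4) + 27756 = (-34 - 360) + 27756 = -394 + 27756 = 27362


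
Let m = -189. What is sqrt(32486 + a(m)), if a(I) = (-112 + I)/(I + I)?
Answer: sqrt(10525722)/18 ≈ 180.24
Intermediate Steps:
a(I) = (-112 + I)/(2*I) (a(I) = (-112 + I)/((2*I)) = (-112 + I)*(1/(2*I)) = (-112 + I)/(2*I))
sqrt(32486 + a(m)) = sqrt(32486 + (1/2)*(-112 - 189)/(-189)) = sqrt(32486 + (1/2)*(-1/189)*(-301)) = sqrt(32486 + 43/54) = sqrt(1754287/54) = sqrt(10525722)/18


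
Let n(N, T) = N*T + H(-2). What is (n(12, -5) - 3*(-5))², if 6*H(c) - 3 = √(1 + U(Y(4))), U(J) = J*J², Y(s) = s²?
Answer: (267 - √4097)²/36 ≈ 1144.6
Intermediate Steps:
U(J) = J³
H(c) = ½ + √4097/6 (H(c) = ½ + √(1 + (4²)³)/6 = ½ + √(1 + 16³)/6 = ½ + √(1 + 4096)/6 = ½ + √4097/6)
n(N, T) = ½ + √4097/6 + N*T (n(N, T) = N*T + (½ + √4097/6) = ½ + √4097/6 + N*T)
(n(12, -5) - 3*(-5))² = ((½ + √4097/6 + 12*(-5)) - 3*(-5))² = ((½ + √4097/6 - 60) + 15)² = ((-119/2 + √4097/6) + 15)² = (-89/2 + √4097/6)²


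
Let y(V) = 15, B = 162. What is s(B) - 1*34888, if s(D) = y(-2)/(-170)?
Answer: -1186195/34 ≈ -34888.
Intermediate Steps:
s(D) = -3/34 (s(D) = 15/(-170) = 15*(-1/170) = -3/34)
s(B) - 1*34888 = -3/34 - 1*34888 = -3/34 - 34888 = -1186195/34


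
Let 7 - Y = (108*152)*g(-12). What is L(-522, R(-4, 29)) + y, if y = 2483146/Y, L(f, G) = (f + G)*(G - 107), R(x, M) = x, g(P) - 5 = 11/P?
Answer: 3910838504/67025 ≈ 58349.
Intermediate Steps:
g(P) = 5 + 11/P
Y = -67025 (Y = 7 - 108*152*(5 + 11/(-12)) = 7 - 16416*(5 + 11*(-1/12)) = 7 - 16416*(5 - 11/12) = 7 - 16416*49/12 = 7 - 1*67032 = 7 - 67032 = -67025)
L(f, G) = (-107 + G)*(G + f) (L(f, G) = (G + f)*(-107 + G) = (-107 + G)*(G + f))
y = -2483146/67025 (y = 2483146/(-67025) = 2483146*(-1/67025) = -2483146/67025 ≈ -37.048)
L(-522, R(-4, 29)) + y = ((-4)² - 107*(-4) - 107*(-522) - 4*(-522)) - 2483146/67025 = (16 + 428 + 55854 + 2088) - 2483146/67025 = 58386 - 2483146/67025 = 3910838504/67025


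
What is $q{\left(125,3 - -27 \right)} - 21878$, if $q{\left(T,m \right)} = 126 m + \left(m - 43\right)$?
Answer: $-18111$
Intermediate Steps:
$q{\left(T,m \right)} = -43 + 127 m$ ($q{\left(T,m \right)} = 126 m + \left(m - 43\right) = 126 m + \left(-43 + m\right) = -43 + 127 m$)
$q{\left(125,3 - -27 \right)} - 21878 = \left(-43 + 127 \left(3 - -27\right)\right) - 21878 = \left(-43 + 127 \left(3 + 27\right)\right) - 21878 = \left(-43 + 127 \cdot 30\right) - 21878 = \left(-43 + 3810\right) - 21878 = 3767 - 21878 = -18111$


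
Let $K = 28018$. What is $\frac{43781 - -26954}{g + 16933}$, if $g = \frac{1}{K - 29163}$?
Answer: $\frac{80991575}{19388284} \approx 4.1773$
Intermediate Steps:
$g = - \frac{1}{1145}$ ($g = \frac{1}{28018 - 29163} = \frac{1}{-1145} = - \frac{1}{1145} \approx -0.00087336$)
$\frac{43781 - -26954}{g + 16933} = \frac{43781 - -26954}{- \frac{1}{1145} + 16933} = \frac{43781 + 26954}{\frac{19388284}{1145}} = 70735 \cdot \frac{1145}{19388284} = \frac{80991575}{19388284}$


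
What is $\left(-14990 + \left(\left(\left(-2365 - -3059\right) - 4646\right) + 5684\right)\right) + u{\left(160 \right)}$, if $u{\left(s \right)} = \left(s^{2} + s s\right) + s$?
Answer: $38102$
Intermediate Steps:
$u{\left(s \right)} = s + 2 s^{2}$ ($u{\left(s \right)} = \left(s^{2} + s^{2}\right) + s = 2 s^{2} + s = s + 2 s^{2}$)
$\left(-14990 + \left(\left(\left(-2365 - -3059\right) - 4646\right) + 5684\right)\right) + u{\left(160 \right)} = \left(-14990 + \left(\left(\left(-2365 - -3059\right) - 4646\right) + 5684\right)\right) + 160 \left(1 + 2 \cdot 160\right) = \left(-14990 + \left(\left(\left(-2365 + 3059\right) - 4646\right) + 5684\right)\right) + 160 \left(1 + 320\right) = \left(-14990 + \left(\left(694 - 4646\right) + 5684\right)\right) + 160 \cdot 321 = \left(-14990 + \left(-3952 + 5684\right)\right) + 51360 = \left(-14990 + 1732\right) + 51360 = -13258 + 51360 = 38102$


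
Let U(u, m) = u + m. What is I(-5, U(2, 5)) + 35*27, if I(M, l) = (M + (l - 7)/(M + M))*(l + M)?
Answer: 935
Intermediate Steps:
U(u, m) = m + u
I(M, l) = (M + l)*(M + (-7 + l)/(2*M)) (I(M, l) = (M + (-7 + l)/((2*M)))*(M + l) = (M + (-7 + l)*(1/(2*M)))*(M + l) = (M + (-7 + l)/(2*M))*(M + l) = (M + l)*(M + (-7 + l)/(2*M)))
I(-5, U(2, 5)) + 35*27 = (1/2)*((5 + 2)**2 - 7*(5 + 2) - 5*(-7 + (5 + 2) + 2*(-5)**2 + 2*(-5)*(5 + 2)))/(-5) + 35*27 = (1/2)*(-1/5)*(7**2 - 7*7 - 5*(-7 + 7 + 2*25 + 2*(-5)*7)) + 945 = (1/2)*(-1/5)*(49 - 49 - 5*(-7 + 7 + 50 - 70)) + 945 = (1/2)*(-1/5)*(49 - 49 - 5*(-20)) + 945 = (1/2)*(-1/5)*(49 - 49 + 100) + 945 = (1/2)*(-1/5)*100 + 945 = -10 + 945 = 935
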